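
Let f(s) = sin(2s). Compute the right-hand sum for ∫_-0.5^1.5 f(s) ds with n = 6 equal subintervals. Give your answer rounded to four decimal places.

0.9004

Δs = (1.5 − (-0.5))/6 = 1/3.
Right endpoints: -1/6, 1/6, 0.5, 5/6, 7/6, 1.5.
f(-1/6) ≈ -0.3272, f(1/6) ≈ 0.3272, f(0.5) ≈ 0.8415, f(5/6) ≈ 0.9954, f(7/6) ≈ 0.7231, f(1.5) ≈ 0.1411.
Sum = Δs · [f(-1/6) + f(1/6) + f(0.5) + ...].
Sum ≈ 0.9004.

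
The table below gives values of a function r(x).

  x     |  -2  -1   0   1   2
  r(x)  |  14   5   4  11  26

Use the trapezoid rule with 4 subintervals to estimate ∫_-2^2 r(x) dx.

Δx = 1.
T_4 = (1/2)·[14 + 2·5 + 2·4 + 2·11 + 26] = 40.

40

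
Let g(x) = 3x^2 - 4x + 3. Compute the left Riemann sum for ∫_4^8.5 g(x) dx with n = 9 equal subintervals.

414

Δx = (8.5 − 4)/9 = 0.5.
Left endpoints: 4, 4.5, 5, 5.5, 6, 6.5, 7, 7.5, 8.
g(4) = 35, g(4.5) = 45.75, g(5) = 58, g(5.5) = 71.75, g(6) = 87, g(6.5) = 103.75, g(7) = 122, g(7.5) = 141.75, g(8) = 163.
Sum = Δx · [g(4) + g(4.5) + g(5) + ...].
Sum = 414.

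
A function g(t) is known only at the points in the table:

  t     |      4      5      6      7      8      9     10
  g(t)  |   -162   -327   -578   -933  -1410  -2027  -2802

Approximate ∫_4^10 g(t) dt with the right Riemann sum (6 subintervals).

-8077

Δt = 1.
Sum = 1·[(-327) + (-578) + (-933) + (-1410) + (-2027) + (-2802)] = -8077.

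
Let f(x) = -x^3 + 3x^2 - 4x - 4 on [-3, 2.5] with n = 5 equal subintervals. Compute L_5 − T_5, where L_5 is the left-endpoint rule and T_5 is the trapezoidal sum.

40.08125

L_5 = 80.85.
T_5 = 40.76875.
L_5 − T_5 = 40.08125.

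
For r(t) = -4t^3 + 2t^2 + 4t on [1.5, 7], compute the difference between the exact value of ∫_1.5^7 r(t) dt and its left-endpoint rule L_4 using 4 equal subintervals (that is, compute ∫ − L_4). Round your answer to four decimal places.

-769.6419

Exact integral: ∫_1.5^7 r(t) dt ≈ -2076.020833.
L_4 = -1306.37890625.
Error ≈ -2076.020833 − (-1306.37890625) ≈ -769.6419.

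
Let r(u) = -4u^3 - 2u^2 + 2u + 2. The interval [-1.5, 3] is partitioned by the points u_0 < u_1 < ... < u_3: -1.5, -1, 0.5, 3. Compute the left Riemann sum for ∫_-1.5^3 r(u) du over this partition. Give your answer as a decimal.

Subinterval widths: 0.5, 1.5, 2.5.
Left endpoints: -1.5, -1, 0.5.
r(-1.5) = 8, r(-1) = 2, r(0.5) = 2.
Sum = Σ Δu_i · r(u_i).
Sum = 12.

12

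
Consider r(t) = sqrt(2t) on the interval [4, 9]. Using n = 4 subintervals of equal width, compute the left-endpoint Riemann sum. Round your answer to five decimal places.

Δt = (9 − 4)/4 = 1.25.
Left endpoints: 4, 5.25, 6.5, 7.75.
r(4) ≈ 2.82843, r(5.25) ≈ 3.24037, r(6.5) ≈ 3.60555, r(7.75) ≈ 3.93700.
Sum = Δt · [r(4) + r(5.25) + r(6.5) + r(7.75)].
Sum ≈ 17.01419.

17.01419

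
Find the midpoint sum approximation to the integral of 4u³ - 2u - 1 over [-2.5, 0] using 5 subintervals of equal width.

-34.53125

Δu = (0 − (-2.5))/5 = 0.5.
Midpoints: -2.25, -1.75, -1.25, -0.75, -0.25.
f(-2.25) = -42.0625, f(-1.75) = -18.9375, f(-1.25) = -6.3125, f(-0.75) = -1.1875, f(-0.25) = -0.5625.
Sum = Δu · [f(-2.25) + f(-1.75) + f(-1.25) + f(-0.75) + f(-0.25)].
Sum = -34.53125.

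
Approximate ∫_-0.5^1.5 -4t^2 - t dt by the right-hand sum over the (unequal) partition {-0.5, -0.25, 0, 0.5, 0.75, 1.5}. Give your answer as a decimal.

Subinterval widths: 0.25, 0.25, 0.5, 0.25, 0.75.
Right endpoints: -0.25, 0, 0.5, 0.75, 1.5.
f(-0.25) = 0, f(0) = 0, f(0.5) = -1.5, f(0.75) = -3, f(1.5) = -10.5.
Sum = Σ Δt_i · f(t_i).
Sum = -9.375.

-9.375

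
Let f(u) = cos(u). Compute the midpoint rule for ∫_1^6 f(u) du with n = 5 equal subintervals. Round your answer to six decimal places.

-1.168989

Δu = (6 − 1)/5 = 1.
Midpoints: 1.5, 2.5, 3.5, 4.5, 5.5.
f(1.5) ≈ 0.070737, f(2.5) ≈ -0.801144, f(3.5) ≈ -0.936457, f(4.5) ≈ -0.210796, f(5.5) ≈ 0.708670.
Sum = Δu · [f(1.5) + f(2.5) + f(3.5) + f(4.5) + f(5.5)].
Sum ≈ -1.168989.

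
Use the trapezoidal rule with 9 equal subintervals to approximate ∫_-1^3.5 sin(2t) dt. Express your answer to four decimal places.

-0.5354

Δt = (3.5 − (-1))/9 = 0.5.
f(-1) ≈ -0.9093, f(-0.5) ≈ -0.8415, f(0) ≈ 0.0000, f(0.5) ≈ 0.8415, f(1) ≈ 0.9093, f(1.5) ≈ 0.1411, f(2) ≈ -0.7568, f(2.5) ≈ -0.9589, f(3) ≈ -0.2794, f(3.5) ≈ 0.6570.
T_9 = (Δt/2)·[f(t_0) + 2f(t_1) + ... + 2f(t_{8}) + f(t_9)].
Sum ≈ -0.5354.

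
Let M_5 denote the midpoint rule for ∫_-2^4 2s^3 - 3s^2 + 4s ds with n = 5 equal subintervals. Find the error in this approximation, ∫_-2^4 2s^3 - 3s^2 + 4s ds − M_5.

2.16

Exact integral: ∫_-2^4 f(s) ds = 72.
M_5 = 69.84.
Error = 72 − 69.84 = 2.16.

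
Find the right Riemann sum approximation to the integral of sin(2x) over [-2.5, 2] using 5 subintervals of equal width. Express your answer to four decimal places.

-0.4374

Δx = (2 − (-2.5))/5 = 0.9.
Right endpoints: -1.6, -0.7, 0.2, 1.1, 2.
f(-1.6) ≈ 0.0584, f(-0.7) ≈ -0.9854, f(0.2) ≈ 0.3894, f(1.1) ≈ 0.8085, f(2) ≈ -0.7568.
Sum = Δx · [f(-1.6) + f(-0.7) + f(0.2) + f(1.1) + f(2)].
Sum ≈ -0.4374.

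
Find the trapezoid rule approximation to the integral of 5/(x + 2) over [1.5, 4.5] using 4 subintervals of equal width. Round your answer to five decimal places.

3.10870

Δx = (4.5 − 1.5)/4 = 0.75.
f(1.5) = 10/7, f(2.25) = 20/17, f(3) = 1, f(3.75) = 20/23, f(4.5) = 10/13.
T_4 = (Δx/2)·[f(x_0) + 2f(x_1) + 2f(x_2) + 2f(x_3) + f(x_4)].
Sum ≈ 3.10870.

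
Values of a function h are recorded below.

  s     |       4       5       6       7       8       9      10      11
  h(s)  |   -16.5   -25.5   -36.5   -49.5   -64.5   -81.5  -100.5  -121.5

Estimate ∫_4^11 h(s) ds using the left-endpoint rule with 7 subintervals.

-374.5

Δs = 1.
Sum = 1·[(-16.5) + (-25.5) + (-36.5) + (-49.5) + (-64.5) + (-81.5) + (-100.5)] = -374.5.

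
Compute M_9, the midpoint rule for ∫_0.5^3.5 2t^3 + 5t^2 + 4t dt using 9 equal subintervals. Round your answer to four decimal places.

169.7778

Δt = (3.5 − 0.5)/9 = 1/3.
Midpoints: 2/3, 1, 4/3, 5/3, 2, 7/3, 8/3, 3, 10/3.
f(2/3) = 148/27, f(1) = 11, f(4/3) = 512/27, f(5/3) = 805/27, f(2) = 44, f(7/3) = 1673/27, f(8/3) = 2272/27, f(3) = 111, f(10/3) = 3860/27.
Sum = Δt · [f(2/3) + f(1) + f(4/3) + ...].
Sum ≈ 169.7778.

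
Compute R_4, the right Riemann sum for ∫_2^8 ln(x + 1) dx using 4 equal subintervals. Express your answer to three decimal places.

11.262

Δx = (8 − 2)/4 = 1.5.
Right endpoints: 3.5, 5, 6.5, 8.
f(3.5) ≈ 1.504, f(5) ≈ 1.792, f(6.5) ≈ 2.015, f(8) ≈ 2.197.
Sum = Δx · [f(3.5) + f(5) + f(6.5) + f(8)].
Sum ≈ 11.262.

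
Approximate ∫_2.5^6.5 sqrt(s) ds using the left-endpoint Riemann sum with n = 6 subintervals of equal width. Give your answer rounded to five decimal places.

Δs = (6.5 − 2.5)/6 = 2/3.
Left endpoints: 2.5, 19/6, 23/6, 4.5, 31/6, 35/6.
f(2.5) ≈ 1.58114, f(19/6) ≈ 1.77951, f(23/6) ≈ 1.95789, f(4.5) ≈ 2.12132, f(31/6) ≈ 2.27303, f(35/6) ≈ 2.41523.
Sum = Δs · [f(2.5) + f(19/6) + f(23/6) + ...].
Sum ≈ 8.08541.

8.08541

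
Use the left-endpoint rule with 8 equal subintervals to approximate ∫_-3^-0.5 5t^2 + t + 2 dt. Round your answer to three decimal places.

Δt = (-0.5 − (-3))/8 = 0.3125.
Left endpoints: -3, -2.6875, -2.375, -2.0625, -1.75, -1.4375, -1.125, -0.8125.
f(-3) = 44, f(-2.6875) = 35.42578125, f(-2.375) = 27.828125, f(-2.0625) = 21.20703125, f(-1.75) = 15.5625, f(-1.4375) = 10.89453125, f(-1.125) = 7.203125, f(-0.8125) = 4.48828125.
Sum = Δt · [f(-3) + f(-2.6875) + f(-2.375) + ...].
Sum ≈ 52.065.

52.065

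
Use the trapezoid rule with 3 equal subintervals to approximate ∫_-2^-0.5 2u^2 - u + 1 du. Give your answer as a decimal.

8.75

Δu = (-0.5 − (-2))/3 = 0.5.
f(-2) = 11, f(-1.5) = 7, f(-1) = 4, f(-0.5) = 2.
T_3 = (Δu/2)·[f(u_0) + 2f(u_1) + 2f(u_2) + f(u_3)].
Sum = 8.75.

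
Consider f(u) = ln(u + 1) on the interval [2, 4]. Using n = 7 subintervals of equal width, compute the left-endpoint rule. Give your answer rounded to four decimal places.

Δu = (4 − 2)/7 = 2/7.
Left endpoints: 2, 16/7, 18/7, 20/7, 22/7, 24/7, 26/7.
f(2) ≈ 1.0986, f(16/7) ≈ 1.1896, f(18/7) ≈ 1.2730, f(20/7) ≈ 1.3499, f(22/7) ≈ 1.4214, f(24/7) ≈ 1.4881, f(26/7) ≈ 1.5506.
Sum = Δu · [f(2) + f(16/7) + f(18/7) + ...].
Sum ≈ 2.6775.

2.6775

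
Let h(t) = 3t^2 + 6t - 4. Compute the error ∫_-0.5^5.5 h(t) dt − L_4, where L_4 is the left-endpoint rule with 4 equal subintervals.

87.75

Exact integral: ∫_-0.5^5.5 h(t) dt = 232.5.
L_4 = 144.75.
Error = 232.5 − 144.75 = 87.75.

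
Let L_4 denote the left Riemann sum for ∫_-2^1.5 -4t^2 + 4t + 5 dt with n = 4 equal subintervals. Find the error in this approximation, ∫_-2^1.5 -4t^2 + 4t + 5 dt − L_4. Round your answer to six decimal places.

10.973958

Exact integral: ∫_-2^1.5 f(t) dt ≈ -1.16666667.
L_4 = -12.140625.
Error ≈ -1.16666667 − (-12.140625) ≈ 10.973958.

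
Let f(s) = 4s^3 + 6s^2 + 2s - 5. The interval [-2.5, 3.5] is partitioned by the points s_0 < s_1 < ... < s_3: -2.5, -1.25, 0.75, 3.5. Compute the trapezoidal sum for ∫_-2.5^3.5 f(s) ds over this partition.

311.8125

Subinterval widths: 1.25, 2, 2.75.
f(-2.5) = -35, f(-1.25) = -5.9375, f(0.75) = 1.5625, f(3.5) = 247.
On each subinterval the trapezoid contributes (Δs_i/2)·[f(s_{i-1}) + f(s_i)].
Sum = 311.8125.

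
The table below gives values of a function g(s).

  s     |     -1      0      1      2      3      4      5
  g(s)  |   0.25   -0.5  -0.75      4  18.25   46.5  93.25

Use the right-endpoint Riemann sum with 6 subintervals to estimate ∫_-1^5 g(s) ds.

Δs = 1.
Sum = 1·[(-0.5) + (-0.75) + 4 + 18.25 + 46.5 + 93.25] = 160.75.

160.75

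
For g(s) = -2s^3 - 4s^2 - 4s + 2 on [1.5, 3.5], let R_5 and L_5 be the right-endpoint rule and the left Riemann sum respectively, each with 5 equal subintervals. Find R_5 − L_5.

-50.8

R_5 = -167.58.
L_5 = -116.78.
R_5 − L_5 = -50.8.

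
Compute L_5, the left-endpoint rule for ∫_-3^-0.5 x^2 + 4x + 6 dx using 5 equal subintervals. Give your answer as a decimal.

6.25

Δx = (-0.5 − (-3))/5 = 0.5.
Left endpoints: -3, -2.5, -2, -1.5, -1.
f(-3) = 3, f(-2.5) = 2.25, f(-2) = 2, f(-1.5) = 2.25, f(-1) = 3.
Sum = Δx · [f(-3) + f(-2.5) + f(-2) + f(-1.5) + f(-1)].
Sum = 6.25.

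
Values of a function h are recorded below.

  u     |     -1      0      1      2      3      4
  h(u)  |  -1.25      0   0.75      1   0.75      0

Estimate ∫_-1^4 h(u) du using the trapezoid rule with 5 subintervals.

1.875

Δu = 1.
T_5 = (1/2)·[(-1.25) + 2·0 + 2·0.75 + 2·1 + 2·0.75 + 0] = 1.875.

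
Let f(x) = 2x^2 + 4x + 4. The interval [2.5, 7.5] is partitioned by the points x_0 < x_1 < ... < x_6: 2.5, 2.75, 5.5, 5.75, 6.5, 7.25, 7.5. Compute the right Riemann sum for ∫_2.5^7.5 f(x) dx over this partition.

494.78125

Subinterval widths: 0.25, 2.75, 0.25, 0.75, 0.75, 0.25.
Right endpoints: 2.75, 5.5, 5.75, 6.5, 7.25, 7.5.
f(2.75) = 30.125, f(5.5) = 86.5, f(5.75) = 93.125, f(6.5) = 114.5, f(7.25) = 138.125, f(7.5) = 146.5.
Sum = Σ Δx_i · f(x_i).
Sum = 494.78125.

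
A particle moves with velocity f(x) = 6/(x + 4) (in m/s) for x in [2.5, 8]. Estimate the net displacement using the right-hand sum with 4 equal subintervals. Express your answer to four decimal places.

Δx = (8 − 2.5)/4 = 1.375.
Right endpoints: 3.875, 5.25, 6.625, 8.
f(3.875) = 16/21, f(5.25) = 24/37, f(6.625) = 48/85, f(8) = 0.5.
Sum = Δx · [f(3.875) + f(5.25) + f(6.625) + f(8)].
Sum ≈ 3.4035.

3.4035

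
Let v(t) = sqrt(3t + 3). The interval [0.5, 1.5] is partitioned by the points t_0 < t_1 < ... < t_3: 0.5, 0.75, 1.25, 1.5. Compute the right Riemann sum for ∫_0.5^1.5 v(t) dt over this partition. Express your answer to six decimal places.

Subinterval widths: 0.25, 0.5, 0.25.
Right endpoints: 0.75, 1.25, 1.5.
v(0.75) ≈ 2.291288, v(1.25) ≈ 2.598076, v(1.5) ≈ 2.738613.
Sum = Σ Δt_i · v(t_i).
Sum ≈ 2.556513.

2.556513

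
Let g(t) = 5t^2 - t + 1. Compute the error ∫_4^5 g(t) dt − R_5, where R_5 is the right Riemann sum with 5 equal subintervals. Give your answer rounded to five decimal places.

-4.43333

Exact integral: ∫_4^5 g(t) dt ≈ 98.1666667.
R_5 = 102.6.
Error ≈ 98.1666667 − 102.6 ≈ -4.43333.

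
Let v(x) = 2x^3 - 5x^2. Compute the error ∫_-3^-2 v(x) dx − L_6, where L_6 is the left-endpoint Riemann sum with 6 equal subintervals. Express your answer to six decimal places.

Exact integral: ∫_-3^-2 v(x) dx ≈ -64.16666667.
L_6 ≈ -69.50925926.
Error ≈ -64.16666667 − (-69.50925926) ≈ 5.342593.

5.342593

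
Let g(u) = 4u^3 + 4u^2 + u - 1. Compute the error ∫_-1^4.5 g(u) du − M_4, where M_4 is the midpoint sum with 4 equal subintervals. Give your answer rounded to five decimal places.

Exact integral: ∫_-1^4.5 g(u) du ≈ 536.0208333.
M_4 ≈ 514.3574219.
Error ≈ 536.0208333 − 514.3574219 ≈ 21.66341.

21.66341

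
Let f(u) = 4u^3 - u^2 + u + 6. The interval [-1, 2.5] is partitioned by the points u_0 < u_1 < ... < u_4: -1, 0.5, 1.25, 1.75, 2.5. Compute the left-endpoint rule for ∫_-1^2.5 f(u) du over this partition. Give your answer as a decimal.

31.40625

Subinterval widths: 1.5, 0.75, 0.5, 0.75.
Left endpoints: -1, 0.5, 1.25, 1.75.
f(-1) = 0, f(0.5) = 6.75, f(1.25) = 13.5, f(1.75) = 26.125.
Sum = Σ Δu_i · f(u_i).
Sum = 31.40625.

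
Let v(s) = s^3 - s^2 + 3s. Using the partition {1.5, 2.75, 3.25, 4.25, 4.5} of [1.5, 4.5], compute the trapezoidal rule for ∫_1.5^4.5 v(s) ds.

102.65625

Subinterval widths: 1.25, 0.5, 1, 0.25.
v(1.5) = 5.625, v(2.75) = 21.484375, v(3.25) = 33.515625, v(4.25) = 71.453125, v(4.5) = 84.375.
On each subinterval the trapezoid contributes (Δs_i/2)·[v(s_{i-1}) + v(s_i)].
Sum = 102.65625.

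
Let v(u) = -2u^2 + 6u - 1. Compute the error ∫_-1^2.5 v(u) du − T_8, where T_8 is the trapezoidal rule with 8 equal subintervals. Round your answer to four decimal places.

Exact integral: ∫_-1^2.5 v(u) du ≈ 1.166667.
T_8 ≈ 0.943359.
Error ≈ 1.166667 − 0.943359 ≈ 0.2233.

0.2233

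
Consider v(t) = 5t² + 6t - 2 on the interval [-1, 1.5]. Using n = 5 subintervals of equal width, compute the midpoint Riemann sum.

Δt = (1.5 − (-1))/5 = 0.5.
Midpoints: -0.75, -0.25, 0.25, 0.75, 1.25.
v(-0.75) = -3.6875, v(-0.25) = -3.1875, v(0.25) = -0.1875, v(0.75) = 5.3125, v(1.25) = 13.3125.
Sum = Δt · [v(-0.75) + v(-0.25) + v(0.25) + v(0.75) + v(1.25)].
Sum = 5.78125.

5.78125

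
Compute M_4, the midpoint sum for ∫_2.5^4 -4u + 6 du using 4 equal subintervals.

Δu = (4 − 2.5)/4 = 0.375.
Midpoints: 2.6875, 3.0625, 3.4375, 3.8125.
f(2.6875) = -4.75, f(3.0625) = -6.25, f(3.4375) = -7.75, f(3.8125) = -9.25.
Sum = Δu · [f(2.6875) + f(3.0625) + f(3.4375) + f(3.8125)].
Sum = -10.5.

-10.5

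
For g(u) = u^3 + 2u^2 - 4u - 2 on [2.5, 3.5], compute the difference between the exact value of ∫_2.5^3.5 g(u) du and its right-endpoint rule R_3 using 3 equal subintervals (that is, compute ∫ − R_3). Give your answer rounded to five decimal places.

-6.07870

Exact integral: ∫_2.5^3.5 g(u) du ≈ 31.9166667.
R_3 ≈ 37.9953704.
Error ≈ 31.9166667 − 37.9953704 ≈ -6.07870.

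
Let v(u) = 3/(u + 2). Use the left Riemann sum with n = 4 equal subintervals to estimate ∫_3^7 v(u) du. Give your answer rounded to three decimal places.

Δu = (7 − 3)/4 = 1.
Left endpoints: 3, 4, 5, 6.
v(3) = 0.6, v(4) = 0.5, v(5) = 3/7, v(6) = 0.375.
Sum = Δu · [v(3) + v(4) + v(5) + v(6)].
Sum ≈ 1.904.

1.904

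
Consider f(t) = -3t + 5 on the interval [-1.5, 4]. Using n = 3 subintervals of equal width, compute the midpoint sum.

Δt = (4 − (-1.5))/3 = 11/6.
Midpoints: -7/12, 1.25, 37/12.
f(-7/12) = 6.75, f(1.25) = 1.25, f(37/12) = -4.25.
Sum = Δt · [f(-7/12) + f(1.25) + f(37/12)].
Sum = 6.875.

6.875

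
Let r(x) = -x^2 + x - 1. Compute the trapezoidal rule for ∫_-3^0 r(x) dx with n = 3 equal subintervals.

-17

Δx = (0 − (-3))/3 = 1.
r(-3) = -13, r(-2) = -7, r(-1) = -3, r(0) = -1.
T_3 = (Δx/2)·[r(x_0) + 2r(x_1) + 2r(x_2) + r(x_3)].
Sum = -17.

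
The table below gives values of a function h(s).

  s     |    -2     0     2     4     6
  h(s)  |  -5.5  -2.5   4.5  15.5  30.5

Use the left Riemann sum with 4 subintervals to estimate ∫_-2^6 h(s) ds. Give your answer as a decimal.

Δs = 2.
Sum = 2·[(-5.5) + (-2.5) + 4.5 + 15.5] = 24.

24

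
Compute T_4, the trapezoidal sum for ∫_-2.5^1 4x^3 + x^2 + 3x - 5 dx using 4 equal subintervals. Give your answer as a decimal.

Δx = (1 − (-2.5))/4 = 0.875.
f(-2.5) = -68.75, f(-1.625) = -24.3984375, f(-0.75) = -8.375, f(0.125) = -4.6015625, f(1) = 3.
T_4 = (Δx/2)·[f(x_0) + 2f(x_1) + 2f(x_2) + 2f(x_3) + f(x_4)].
Sum = -61.46875.

-61.46875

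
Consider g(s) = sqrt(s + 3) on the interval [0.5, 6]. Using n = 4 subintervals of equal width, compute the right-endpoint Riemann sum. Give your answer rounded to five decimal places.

14.39526

Δs = (6 − 0.5)/4 = 1.375.
Right endpoints: 1.875, 3.25, 4.625, 6.
g(1.875) ≈ 2.20794, g(3.25) ≈ 2.50000, g(4.625) ≈ 2.76134, g(6) ≈ 3.00000.
Sum = Δs · [g(1.875) + g(3.25) + g(4.625) + g(6)].
Sum ≈ 14.39526.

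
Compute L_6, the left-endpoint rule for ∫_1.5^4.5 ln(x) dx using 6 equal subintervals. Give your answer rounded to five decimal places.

2.87629

Δx = (4.5 − 1.5)/6 = 0.5.
Left endpoints: 1.5, 2, 2.5, 3, 3.5, 4.
f(1.5) ≈ 0.40547, f(2) ≈ 0.69315, f(2.5) ≈ 0.91629, f(3) ≈ 1.09861, f(3.5) ≈ 1.25276, f(4) ≈ 1.38629.
Sum = Δx · [f(1.5) + f(2) + f(2.5) + ...].
Sum ≈ 2.87629.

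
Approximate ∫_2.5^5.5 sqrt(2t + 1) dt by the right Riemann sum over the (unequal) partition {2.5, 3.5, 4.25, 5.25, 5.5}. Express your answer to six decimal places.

Subinterval widths: 1, 0.75, 1, 0.25.
Right endpoints: 3.5, 4.25, 5.25, 5.5.
f(3.5) ≈ 2.828427, f(4.25) ≈ 3.082207, f(5.25) ≈ 3.391165, f(5.5) ≈ 3.464102.
Sum = Σ Δt_i · f(t_i).
Sum ≈ 9.397273.

9.397273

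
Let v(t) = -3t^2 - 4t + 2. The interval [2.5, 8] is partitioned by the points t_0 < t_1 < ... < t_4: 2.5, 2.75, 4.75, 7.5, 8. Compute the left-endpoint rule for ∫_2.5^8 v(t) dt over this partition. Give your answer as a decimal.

-401.328125

Subinterval widths: 0.25, 2, 2.75, 0.5.
Left endpoints: 2.5, 2.75, 4.75, 7.5.
v(2.5) = -26.75, v(2.75) = -31.6875, v(4.75) = -84.6875, v(7.5) = -196.75.
Sum = Σ Δt_i · v(t_i).
Sum = -401.328125.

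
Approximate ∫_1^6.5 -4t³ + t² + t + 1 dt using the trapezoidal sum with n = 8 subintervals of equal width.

Δt = (6.5 − 1)/8 = 0.6875.
f(1) = -1, f(1.6875) = -14015/1024, f(2.375) = -44.5703125, f(3.0625) = -103885/1024, f(3.75) = -192.125, f(4.4375) = -332179/1024, f(5.125) = -506.0546875, f(5.8125) = -762785/1024, f(6.5) = -1048.75.
T_8 = (Δt/2)·[f(t_0) + 2f(t_1) + ... + 2f(t_{7}) + f(t_8)].
Sum = -1685.79296875.

-1685.79296875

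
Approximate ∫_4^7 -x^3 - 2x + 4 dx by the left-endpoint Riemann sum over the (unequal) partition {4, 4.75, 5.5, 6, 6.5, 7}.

-476.00390625

Subinterval widths: 0.75, 0.75, 0.5, 0.5, 0.5.
Left endpoints: 4, 4.75, 5.5, 6, 6.5.
f(4) = -68, f(4.75) = -112.671875, f(5.5) = -173.375, f(6) = -224, f(6.5) = -283.625.
Sum = Σ Δx_i · f(x_i).
Sum = -476.00390625.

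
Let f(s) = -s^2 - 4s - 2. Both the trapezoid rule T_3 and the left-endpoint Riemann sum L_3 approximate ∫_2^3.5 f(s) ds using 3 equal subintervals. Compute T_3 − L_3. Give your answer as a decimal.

T_3 = -31.1875.
L_3 = -27.625.
T_3 − L_3 = -3.5625.

-3.5625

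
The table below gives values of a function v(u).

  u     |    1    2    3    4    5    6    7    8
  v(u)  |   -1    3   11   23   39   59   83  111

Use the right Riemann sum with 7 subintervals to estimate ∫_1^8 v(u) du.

329

Δu = 1.
Sum = 1·[3 + 11 + 23 + 39 + 59 + 83 + 111] = 329.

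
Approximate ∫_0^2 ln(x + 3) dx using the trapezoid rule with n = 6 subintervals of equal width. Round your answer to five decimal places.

Δx = (2 − 0)/6 = 1/3.
f(0) ≈ 1.09861, f(1/3) ≈ 1.20397, f(2/3) ≈ 1.29928, f(1) ≈ 1.38629, f(4/3) ≈ 1.46634, f(5/3) ≈ 1.54045, f(2) ≈ 1.60944.
T_6 = (Δx/2)·[f(x_0) + 2f(x_1) + ... + 2f(x_{5}) + f(x_6)].
Sum ≈ 2.75012.

2.75012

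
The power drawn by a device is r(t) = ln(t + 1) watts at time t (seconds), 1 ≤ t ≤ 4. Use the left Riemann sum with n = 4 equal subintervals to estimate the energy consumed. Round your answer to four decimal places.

3.3033

Δt = (4 − 1)/4 = 0.75.
Left endpoints: 1, 1.75, 2.5, 3.25.
r(1) ≈ 0.6931, r(1.75) ≈ 1.0116, r(2.5) ≈ 1.2528, r(3.25) ≈ 1.4469.
Sum = Δt · [r(1) + r(1.75) + r(2.5) + r(3.25)].
Sum ≈ 3.3033.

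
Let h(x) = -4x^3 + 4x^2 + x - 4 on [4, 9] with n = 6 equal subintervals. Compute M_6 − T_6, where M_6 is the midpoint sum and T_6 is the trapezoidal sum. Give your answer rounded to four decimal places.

M_6 ≈ -5384.421296.
T_6 ≈ -5448.657407.
M_6 − T_6 ≈ 64.2361.

64.2361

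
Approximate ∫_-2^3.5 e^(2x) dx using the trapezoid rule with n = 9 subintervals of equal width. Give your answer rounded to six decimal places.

614.922678

Δx = (3.5 − (-2))/9 = 11/18.
f(-2) ≈ 0.018316, f(-25/18) ≈ 0.062177, f(-7/9) ≈ 0.211072, f(-1/6) ≈ 0.716531, f(4/9) ≈ 2.432425, f(19/18) ≈ 8.257411, f(5/3) ≈ 28.031625, f(41/18) ≈ 95.159607, f(26/9) ≈ 323.040524, f(3.5) ≈ 1096.633158.
T_9 = (Δx/2)·[f(x_0) + 2f(x_1) + ... + 2f(x_{8}) + f(x_9)].
Sum ≈ 614.922678.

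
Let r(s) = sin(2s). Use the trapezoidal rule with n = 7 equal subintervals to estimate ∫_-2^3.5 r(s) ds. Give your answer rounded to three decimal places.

-0.553

Δs = (3.5 − (-2))/7 = 11/14.
r(-2) ≈ 0.757, r(-17/14) ≈ -0.654, r(-3/7) ≈ -0.756, r(5/14) ≈ 0.655, r(8/7) ≈ 0.755, r(27/14) ≈ -0.656, r(19/7) ≈ -0.754, r(3.5) ≈ 0.657.
T_7 = (Δs/2)·[r(s_0) + 2r(s_1) + ... + 2r(s_{6}) + r(s_7)].
Sum ≈ -0.553.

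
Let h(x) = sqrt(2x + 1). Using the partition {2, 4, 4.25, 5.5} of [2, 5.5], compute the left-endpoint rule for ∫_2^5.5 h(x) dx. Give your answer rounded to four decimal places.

Subinterval widths: 2, 0.25, 1.25.
Left endpoints: 2, 4, 4.25.
h(2) ≈ 2.2361, h(4) ≈ 3.0000, h(4.25) ≈ 3.0822.
Sum = Σ Δx_i · h(x_i).
Sum ≈ 9.0749.

9.0749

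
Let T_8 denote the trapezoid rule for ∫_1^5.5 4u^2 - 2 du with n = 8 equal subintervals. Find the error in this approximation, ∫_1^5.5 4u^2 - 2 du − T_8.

Exact integral: ∫_1^5.5 f(u) du = 211.5.
T_8 = 212.44921875.
Error = 211.5 − 212.44921875 = -0.94921875.

-0.94921875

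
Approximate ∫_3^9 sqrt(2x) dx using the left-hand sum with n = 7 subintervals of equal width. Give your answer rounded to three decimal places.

19.778

Δx = (9 − 3)/7 = 6/7.
Left endpoints: 3, 27/7, 33/7, 39/7, 45/7, 51/7, 57/7.
f(3) ≈ 2.449, f(27/7) ≈ 2.777, f(33/7) ≈ 3.071, f(39/7) ≈ 3.338, f(45/7) ≈ 3.586, f(51/7) ≈ 3.817, f(57/7) ≈ 4.036.
Sum = Δx · [f(3) + f(27/7) + f(33/7) + ...].
Sum ≈ 19.778.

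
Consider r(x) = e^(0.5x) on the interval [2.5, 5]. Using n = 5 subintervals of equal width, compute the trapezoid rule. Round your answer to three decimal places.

17.475

Δx = (5 − 2.5)/5 = 0.5.
r(2.5) ≈ 3.490, r(3) ≈ 4.482, r(3.5) ≈ 5.755, r(4) ≈ 7.389, r(4.5) ≈ 9.488, r(5) ≈ 12.182.
T_5 = (Δx/2)·[r(x_0) + 2r(x_1) + ... + 2r(x_{4}) + r(x_5)].
Sum ≈ 17.475.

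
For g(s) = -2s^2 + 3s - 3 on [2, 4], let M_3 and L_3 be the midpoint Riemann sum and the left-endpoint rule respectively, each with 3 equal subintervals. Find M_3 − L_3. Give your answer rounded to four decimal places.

M_3 ≈ -25.185185.
L_3 ≈ -19.629630.
M_3 − L_3 ≈ -5.5556.

-5.5556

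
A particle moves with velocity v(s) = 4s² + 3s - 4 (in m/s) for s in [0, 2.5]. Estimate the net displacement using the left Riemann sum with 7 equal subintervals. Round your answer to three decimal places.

Δs = (2.5 − 0)/7 = 5/14.
Left endpoints: 0, 5/14, 5/7, 15/14, 10/7, 25/14, 15/7.
v(0) = -4, v(5/14) = -237/98, v(5/7) = 9/49, v(15/14) = 373/98, v(10/7) = 414/49, v(25/14) = 1383/98, v(15/7) = 1019/49.
Sum = Δs · [v(0) + v(5/14) + v(5/7) + ...].
Sum ≈ 14.617.

14.617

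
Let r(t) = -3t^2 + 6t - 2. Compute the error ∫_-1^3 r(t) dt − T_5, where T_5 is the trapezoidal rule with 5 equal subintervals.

Exact integral: ∫_-1^3 r(t) dt = -12.
T_5 = -13.28.
Error = -12 − (-13.28) = 1.28.

1.28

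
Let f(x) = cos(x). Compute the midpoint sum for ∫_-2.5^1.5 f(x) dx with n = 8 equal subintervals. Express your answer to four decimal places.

1.6127

Δx = (1.5 − (-2.5))/8 = 0.5.
Midpoints: -2.25, -1.75, -1.25, -0.75, -0.25, 0.25, 0.75, 1.25.
f(-2.25) ≈ -0.6282, f(-1.75) ≈ -0.1782, f(-1.25) ≈ 0.3153, f(-0.75) ≈ 0.7317, f(-0.25) ≈ 0.9689, f(0.25) ≈ 0.9689, f(0.75) ≈ 0.7317, f(1.25) ≈ 0.3153.
Sum = Δx · [f(-2.25) + f(-1.75) + f(-1.25) + ...].
Sum ≈ 1.6127.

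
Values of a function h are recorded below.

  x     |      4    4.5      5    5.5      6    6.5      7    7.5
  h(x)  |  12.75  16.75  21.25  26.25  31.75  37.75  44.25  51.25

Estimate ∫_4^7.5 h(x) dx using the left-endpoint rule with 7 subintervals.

95.375

Δx = 0.5.
Sum = 0.5·[12.75 + 16.75 + 21.25 + 26.25 + 31.75 + 37.75 + 44.25] = 95.375.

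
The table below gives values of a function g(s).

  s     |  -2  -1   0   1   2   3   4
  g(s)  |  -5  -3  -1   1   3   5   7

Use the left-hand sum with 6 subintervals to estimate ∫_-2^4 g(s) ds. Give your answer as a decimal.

Δs = 1.
Sum = 1·[(-5) + (-3) + (-1) + 1 + 3 + 5] = 0.

0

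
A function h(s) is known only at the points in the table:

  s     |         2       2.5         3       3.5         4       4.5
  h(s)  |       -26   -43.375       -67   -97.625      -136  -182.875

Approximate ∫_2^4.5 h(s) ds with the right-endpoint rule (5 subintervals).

-263.4375

Δs = 0.5.
Sum = 0.5·[(-43.375) + (-67) + (-97.625) + (-136) + (-182.875)] = -263.4375.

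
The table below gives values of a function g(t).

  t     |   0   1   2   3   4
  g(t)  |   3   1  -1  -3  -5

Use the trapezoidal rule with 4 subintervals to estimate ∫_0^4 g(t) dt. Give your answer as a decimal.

-4

Δt = 1.
T_4 = (1/2)·[3 + 2·1 + 2·(-1) + 2·(-3) + (-5)] = -4.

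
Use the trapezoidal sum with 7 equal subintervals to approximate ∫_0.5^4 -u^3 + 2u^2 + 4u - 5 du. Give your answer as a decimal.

-8.09375

Δu = (4 − 0.5)/7 = 0.5.
f(0.5) = -2.625, f(1) = 0, f(1.5) = 2.125, f(2) = 3, f(2.5) = 1.875, f(3) = -2, f(3.5) = -9.375, f(4) = -21.
T_7 = (Δu/2)·[f(u_0) + 2f(u_1) + ... + 2f(u_{6}) + f(u_7)].
Sum = -8.09375.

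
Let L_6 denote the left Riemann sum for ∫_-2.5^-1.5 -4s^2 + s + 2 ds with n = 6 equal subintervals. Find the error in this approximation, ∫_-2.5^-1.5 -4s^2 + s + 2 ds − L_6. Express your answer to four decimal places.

1.4352

Exact integral: ∫_-2.5^-1.5 f(s) ds ≈ -16.333333.
L_6 ≈ -17.768519.
Error ≈ -16.333333 − (-17.768519) ≈ 1.4352.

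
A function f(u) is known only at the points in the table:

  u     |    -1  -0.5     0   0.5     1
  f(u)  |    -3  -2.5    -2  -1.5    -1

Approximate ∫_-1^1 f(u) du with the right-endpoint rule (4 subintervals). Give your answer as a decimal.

Δu = 0.5.
Sum = 0.5·[(-2.5) + (-2) + (-1.5) + (-1)] = -3.5.

-3.5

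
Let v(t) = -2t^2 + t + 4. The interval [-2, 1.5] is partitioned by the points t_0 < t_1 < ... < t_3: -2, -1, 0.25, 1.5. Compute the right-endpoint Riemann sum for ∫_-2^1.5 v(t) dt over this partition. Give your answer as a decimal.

7.40625

Subinterval widths: 1, 1.25, 1.25.
Right endpoints: -1, 0.25, 1.5.
v(-1) = 1, v(0.25) = 4.125, v(1.5) = 1.
Sum = Σ Δt_i · v(t_i).
Sum = 7.40625.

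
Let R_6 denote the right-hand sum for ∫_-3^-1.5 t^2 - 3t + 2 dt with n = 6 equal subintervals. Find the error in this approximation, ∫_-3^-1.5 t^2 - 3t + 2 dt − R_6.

Exact integral: ∫_-3^-1.5 f(t) dt = 21.
R_6 = 19.609375.
Error = 21 − 19.609375 = 1.390625.

1.390625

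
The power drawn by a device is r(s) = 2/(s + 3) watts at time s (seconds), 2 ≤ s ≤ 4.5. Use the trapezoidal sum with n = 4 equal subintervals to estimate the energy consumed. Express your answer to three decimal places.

Δs = (4.5 − 2)/4 = 0.625.
r(2) = 0.4, r(2.625) = 16/45, r(3.25) = 0.32, r(3.875) = 16/55, r(4.5) = 4/15.
T_4 = (Δs/2)·[r(s_0) + 2r(s_1) + 2r(s_2) + 2r(s_3) + r(s_4)].
Sum ≈ 0.812.

0.812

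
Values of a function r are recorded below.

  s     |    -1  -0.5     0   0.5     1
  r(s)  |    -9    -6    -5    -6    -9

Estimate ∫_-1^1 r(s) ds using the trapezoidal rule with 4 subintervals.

Δs = 0.5.
T_4 = (0.5/2)·[(-9) + 2·(-6) + 2·(-5) + 2·(-6) + (-9)] = -13.

-13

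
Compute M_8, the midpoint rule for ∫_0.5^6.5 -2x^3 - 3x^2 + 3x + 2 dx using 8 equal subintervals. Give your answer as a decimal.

-1085.25

Δx = (6.5 − 0.5)/8 = 0.75.
Midpoints: 0.875, 1.625, 2.375, 3.125, 3.875, 4.625, 5.375, 6.125.
f(0.875) = 0.98828125, f(1.625) = -9.62890625, f(2.375) = -34.58984375, f(3.125) = -78.95703125, f(3.875) = -147.79296875, f(4.625) = -246.16015625, f(5.375) = -379.12109375, f(6.125) = -551.73828125.
Sum = Δx · [f(0.875) + f(1.625) + f(2.375) + ...].
Sum = -1085.25.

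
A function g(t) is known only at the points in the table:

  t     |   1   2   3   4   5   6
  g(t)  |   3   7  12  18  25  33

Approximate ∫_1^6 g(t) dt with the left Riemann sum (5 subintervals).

Δt = 1.
Sum = 1·[3 + 7 + 12 + 18 + 25] = 65.

65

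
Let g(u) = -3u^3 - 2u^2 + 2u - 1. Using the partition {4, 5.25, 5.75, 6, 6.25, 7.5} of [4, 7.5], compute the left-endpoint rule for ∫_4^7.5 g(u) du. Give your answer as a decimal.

-1843.6640625

Subinterval widths: 1.25, 0.5, 0.25, 0.25, 1.25.
Left endpoints: 4, 5.25, 5.75, 6, 6.25.
g(4) = -217, g(5.25) = -479.734375, g(5.75) = -625.953125, g(6) = -709, g(6.25) = -799.046875.
Sum = Σ Δu_i · g(u_i).
Sum = -1843.6640625.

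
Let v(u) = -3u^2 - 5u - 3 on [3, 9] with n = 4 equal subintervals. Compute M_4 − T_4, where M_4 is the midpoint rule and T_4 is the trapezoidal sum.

M_4 = -896.625.
T_4 = -906.75.
M_4 − T_4 = 10.125.

10.125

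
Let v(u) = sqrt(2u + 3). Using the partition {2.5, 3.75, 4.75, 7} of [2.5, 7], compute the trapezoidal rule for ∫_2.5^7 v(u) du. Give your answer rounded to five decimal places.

Subinterval widths: 1.25, 1, 2.25.
v(2.5) ≈ 2.82843, v(3.75) ≈ 3.24037, v(4.75) ≈ 3.53553, v(7) ≈ 4.12311.
On each subinterval the trapezoid contributes (Δu_i/2)·[v(u_{i-1}) + v(u_i)].
Sum ≈ 15.79692.

15.79692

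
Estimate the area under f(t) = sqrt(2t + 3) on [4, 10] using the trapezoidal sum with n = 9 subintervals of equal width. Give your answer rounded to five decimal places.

24.60364

Δt = (10 − 4)/9 = 2/3.
f(4) ≈ 3.31662, f(14/3) ≈ 3.51188, f(16/3) ≈ 3.69685, f(6) ≈ 3.87298, f(20/3) ≈ 4.04145, f(22/3) ≈ 4.20317, f(8) ≈ 4.35890, f(26/3) ≈ 4.50925, f(28/3) ≈ 4.65475, f(10) ≈ 4.79583.
T_9 = (Δt/2)·[f(t_0) + 2f(t_1) + ... + 2f(t_{8}) + f(t_9)].
Sum ≈ 24.60364.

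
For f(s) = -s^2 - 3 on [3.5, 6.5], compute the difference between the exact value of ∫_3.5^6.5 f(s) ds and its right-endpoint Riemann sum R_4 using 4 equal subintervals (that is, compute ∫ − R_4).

Exact integral: ∫_3.5^6.5 f(s) ds = -86.25.
R_4 = -97.78125.
Error = -86.25 − (-97.78125) = 11.53125.

11.53125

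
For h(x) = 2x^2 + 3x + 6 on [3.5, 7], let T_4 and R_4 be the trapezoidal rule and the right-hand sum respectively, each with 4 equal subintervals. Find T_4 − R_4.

-36.75

T_4 = 277.1015625.
R_4 = 313.8515625.
T_4 − R_4 = -36.75.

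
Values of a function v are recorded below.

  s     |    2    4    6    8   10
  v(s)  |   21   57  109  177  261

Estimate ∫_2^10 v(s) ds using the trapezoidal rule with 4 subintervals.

Δs = 2.
T_4 = (2/2)·[21 + 2·57 + 2·109 + 2·177 + 261] = 968.

968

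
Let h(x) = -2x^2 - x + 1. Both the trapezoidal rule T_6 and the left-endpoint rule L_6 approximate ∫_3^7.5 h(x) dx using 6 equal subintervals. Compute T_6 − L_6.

-37.125

T_6 = -283.21875.
L_6 = -246.09375.
T_6 − L_6 = -37.125.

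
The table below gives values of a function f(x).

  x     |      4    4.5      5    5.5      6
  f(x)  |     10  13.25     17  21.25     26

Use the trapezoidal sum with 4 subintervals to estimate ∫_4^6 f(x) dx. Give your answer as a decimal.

Δx = 0.5.
T_4 = (0.5/2)·[10 + 2·13.25 + 2·17 + 2·21.25 + 26] = 34.75.

34.75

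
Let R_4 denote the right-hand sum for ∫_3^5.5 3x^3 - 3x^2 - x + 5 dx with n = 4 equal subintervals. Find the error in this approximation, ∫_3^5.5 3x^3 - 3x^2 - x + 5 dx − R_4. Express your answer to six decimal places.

Exact integral: ∫_3^5.5 f(x) dx = 488.046875.
R_4 ≈ 603.74511719.
Error ≈ 488.046875 − 603.74511719 ≈ -115.698242.

-115.698242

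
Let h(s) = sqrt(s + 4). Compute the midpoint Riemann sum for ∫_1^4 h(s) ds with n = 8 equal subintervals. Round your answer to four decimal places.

Δs = (4 − 1)/8 = 0.375.
Midpoints: 1.1875, 1.5625, 1.9375, 2.3125, 2.6875, 3.0625, 3.4375, 3.8125.
h(1.1875) ≈ 2.2776, h(1.5625) ≈ 2.3585, h(1.9375) ≈ 2.4367, h(2.3125) ≈ 2.5125, h(2.6875) ≈ 2.5860, h(3.0625) ≈ 2.6575, h(3.4375) ≈ 2.7272, h(3.8125) ≈ 2.7951.
Sum = Δs · [h(1.1875) + h(1.5625) + h(1.9375) + ...].
Sum ≈ 7.6317.

7.6317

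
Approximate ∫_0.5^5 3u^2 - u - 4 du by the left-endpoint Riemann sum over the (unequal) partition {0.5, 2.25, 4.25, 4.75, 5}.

Subinterval widths: 1.75, 2, 0.5, 0.25.
Left endpoints: 0.5, 2.25, 4.25, 4.75.
f(0.5) = -3.75, f(2.25) = 8.9375, f(4.25) = 45.9375, f(4.75) = 58.9375.
Sum = Σ Δu_i · f(u_i).
Sum = 49.015625.

49.015625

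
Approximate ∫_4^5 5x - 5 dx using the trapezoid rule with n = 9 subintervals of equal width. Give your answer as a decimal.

Δx = (5 − 4)/9 = 1/9.
f(4) = 15, f(37/9) = 140/9, f(38/9) = 145/9, f(13/3) = 50/3, f(40/9) = 155/9, f(41/9) = 160/9, f(14/3) = 55/3, f(43/9) = 170/9, f(44/9) = 175/9, f(5) = 20.
T_9 = (Δx/2)·[f(x_0) + 2f(x_1) + ... + 2f(x_{8}) + f(x_9)].
Sum = 17.5.

17.5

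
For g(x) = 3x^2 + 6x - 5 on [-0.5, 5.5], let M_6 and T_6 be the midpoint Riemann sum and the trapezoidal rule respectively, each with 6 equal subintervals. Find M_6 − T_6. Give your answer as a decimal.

M_6 = 225.
T_6 = 229.5.
M_6 − T_6 = -4.5.

-4.5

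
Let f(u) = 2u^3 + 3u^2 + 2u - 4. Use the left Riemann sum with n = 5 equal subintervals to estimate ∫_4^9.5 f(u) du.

3837.13

Δu = (9.5 − 4)/5 = 1.1.
Left endpoints: 4, 5.1, 6.2, 7.3, 8.4.
f(4) = 180, f(5.1) = 349.532, f(6.2) = 600.376, f(7.3) = 948.504, f(8.4) = 1409.888.
Sum = Δu · [f(4) + f(5.1) + f(6.2) + f(7.3) + f(8.4)].
Sum = 3837.13.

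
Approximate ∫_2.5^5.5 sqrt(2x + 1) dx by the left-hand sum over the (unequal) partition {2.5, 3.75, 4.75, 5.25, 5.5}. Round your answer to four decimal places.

Subinterval widths: 1.25, 1, 0.5, 0.25.
Left endpoints: 2.5, 3.75, 4.75, 5.25.
f(2.5) ≈ 2.4495, f(3.75) ≈ 2.9155, f(4.75) ≈ 3.2404, f(5.25) ≈ 3.3912.
Sum = Σ Δx_i · f(x_i).
Sum ≈ 8.4453.

8.4453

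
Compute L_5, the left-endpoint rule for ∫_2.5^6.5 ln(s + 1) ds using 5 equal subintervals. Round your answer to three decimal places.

6.414

Δs = (6.5 − 2.5)/5 = 0.8.
Left endpoints: 2.5, 3.3, 4.1, 4.9, 5.7.
f(2.5) ≈ 1.253, f(3.3) ≈ 1.459, f(4.1) ≈ 1.629, f(4.9) ≈ 1.775, f(5.7) ≈ 1.902.
Sum = Δs · [f(2.5) + f(3.3) + f(4.1) + f(4.9) + f(5.7)].
Sum ≈ 6.414.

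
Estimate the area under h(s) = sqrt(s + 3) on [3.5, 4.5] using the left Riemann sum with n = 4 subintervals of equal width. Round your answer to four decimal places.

2.6215

Δs = (4.5 − 3.5)/4 = 0.25.
Left endpoints: 3.5, 3.75, 4, 4.25.
h(3.5) ≈ 2.5495, h(3.75) ≈ 2.5981, h(4) ≈ 2.6458, h(4.25) ≈ 2.6926.
Sum = Δs · [h(3.5) + h(3.75) + h(4) + h(4.25)].
Sum ≈ 2.6215.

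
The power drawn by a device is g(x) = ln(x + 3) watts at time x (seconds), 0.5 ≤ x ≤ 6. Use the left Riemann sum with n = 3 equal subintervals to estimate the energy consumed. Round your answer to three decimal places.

8.976

Δx = (6 − 0.5)/3 = 11/6.
Left endpoints: 0.5, 7/3, 25/6.
g(0.5) ≈ 1.253, g(7/3) ≈ 1.674, g(25/6) ≈ 1.969.
Sum = Δx · [g(0.5) + g(7/3) + g(25/6)].
Sum ≈ 8.976.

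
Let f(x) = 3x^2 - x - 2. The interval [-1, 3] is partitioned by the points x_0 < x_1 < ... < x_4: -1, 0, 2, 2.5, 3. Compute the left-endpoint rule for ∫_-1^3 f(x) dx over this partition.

9.125

Subinterval widths: 1, 2, 0.5, 0.5.
Left endpoints: -1, 0, 2, 2.5.
f(-1) = 2, f(0) = -2, f(2) = 8, f(2.5) = 14.25.
Sum = Σ Δx_i · f(x_i).
Sum = 9.125.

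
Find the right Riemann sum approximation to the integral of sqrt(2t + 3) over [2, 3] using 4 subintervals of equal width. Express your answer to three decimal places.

2.871

Δt = (3 − 2)/4 = 0.25.
Right endpoints: 2.25, 2.5, 2.75, 3.
f(2.25) ≈ 2.739, f(2.5) ≈ 2.828, f(2.75) ≈ 2.915, f(3) ≈ 3.000.
Sum = Δt · [f(2.25) + f(2.5) + f(2.75) + f(3)].
Sum ≈ 2.871.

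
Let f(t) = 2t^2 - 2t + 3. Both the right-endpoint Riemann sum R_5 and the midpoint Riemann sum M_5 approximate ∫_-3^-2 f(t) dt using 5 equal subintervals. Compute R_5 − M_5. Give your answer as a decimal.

R_5 = 19.48.
M_5 = 20.66.
R_5 − M_5 = -1.18.

-1.18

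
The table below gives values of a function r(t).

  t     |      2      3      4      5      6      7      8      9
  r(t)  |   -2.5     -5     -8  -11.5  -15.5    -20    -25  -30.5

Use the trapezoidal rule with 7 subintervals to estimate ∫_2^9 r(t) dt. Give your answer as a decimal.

-101.5

Δt = 1.
T_7 = (1/2)·[(-2.5) + 2·(-5) + 2·(-8) + 2·(-11.5) + 2·(-15.5) + 2·(-20) + 2·(-25) + (-30.5)] = -101.5.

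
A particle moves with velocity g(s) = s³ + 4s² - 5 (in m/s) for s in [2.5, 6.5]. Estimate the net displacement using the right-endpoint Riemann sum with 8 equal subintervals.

865.5

Δs = (6.5 − 2.5)/8 = 0.5.
Right endpoints: 3, 3.5, 4, 4.5, 5, 5.5, 6, 6.5.
g(3) = 58, g(3.5) = 86.875, g(4) = 123, g(4.5) = 167.125, g(5) = 220, g(5.5) = 282.375, g(6) = 355, g(6.5) = 438.625.
Sum = Δs · [g(3) + g(3.5) + g(4) + ...].
Sum = 865.5.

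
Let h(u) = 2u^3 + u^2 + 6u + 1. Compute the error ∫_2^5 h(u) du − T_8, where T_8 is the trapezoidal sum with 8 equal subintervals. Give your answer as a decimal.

Exact integral: ∫_2^5 h(u) du = 409.5.
T_8 = 411.046875.
Error = 409.5 − 411.046875 = -1.546875.

-1.546875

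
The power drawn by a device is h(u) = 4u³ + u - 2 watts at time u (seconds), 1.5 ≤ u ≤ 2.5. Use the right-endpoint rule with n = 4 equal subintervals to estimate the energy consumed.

40.5

Δu = (2.5 − 1.5)/4 = 0.25.
Right endpoints: 1.75, 2, 2.25, 2.5.
h(1.75) = 21.1875, h(2) = 32, h(2.25) = 45.8125, h(2.5) = 63.
Sum = Δu · [h(1.75) + h(2) + h(2.25) + h(2.5)].
Sum = 40.5.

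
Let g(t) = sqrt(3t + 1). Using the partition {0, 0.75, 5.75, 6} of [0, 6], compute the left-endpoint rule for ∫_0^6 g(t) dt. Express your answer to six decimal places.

10.831879

Subinterval widths: 0.75, 5, 0.25.
Left endpoints: 0, 0.75, 5.75.
g(0) ≈ 1.000000, g(0.75) ≈ 1.802776, g(5.75) ≈ 4.272002.
Sum = Σ Δt_i · g(t_i).
Sum ≈ 10.831879.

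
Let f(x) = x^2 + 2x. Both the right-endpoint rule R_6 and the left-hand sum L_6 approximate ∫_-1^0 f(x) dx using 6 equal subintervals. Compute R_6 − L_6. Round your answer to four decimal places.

R_6 ≈ -0.578704.
L_6 ≈ -0.745370.
R_6 − L_6 ≈ 0.1667.

0.1667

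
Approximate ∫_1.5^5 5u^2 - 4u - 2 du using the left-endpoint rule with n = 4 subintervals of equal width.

Δu = (5 − 1.5)/4 = 0.875.
Left endpoints: 1.5, 2.375, 3.25, 4.125.
f(1.5) = 3.25, f(2.375) = 16.703125, f(3.25) = 37.8125, f(4.125) = 66.578125.
Sum = Δu · [f(1.5) + f(2.375) + f(3.25) + f(4.125)].
Sum = 108.80078125.

108.80078125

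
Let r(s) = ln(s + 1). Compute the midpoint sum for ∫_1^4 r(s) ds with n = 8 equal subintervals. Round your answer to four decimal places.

3.6626

Δs = (4 − 1)/8 = 0.375.
Midpoints: 1.1875, 1.5625, 1.9375, 2.3125, 2.6875, 3.0625, 3.4375, 3.8125.
r(1.1875) ≈ 0.7828, r(1.5625) ≈ 0.9410, r(1.9375) ≈ 1.0776, r(2.3125) ≈ 1.1977, r(2.6875) ≈ 1.3049, r(3.0625) ≈ 1.4018, r(3.4375) ≈ 1.4901, r(3.8125) ≈ 1.5712.
Sum = Δs · [r(1.1875) + r(1.5625) + r(1.9375) + ...].
Sum ≈ 3.6626.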